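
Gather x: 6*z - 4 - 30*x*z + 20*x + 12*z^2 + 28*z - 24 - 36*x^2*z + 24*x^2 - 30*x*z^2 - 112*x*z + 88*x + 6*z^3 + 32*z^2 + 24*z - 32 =x^2*(24 - 36*z) + x*(-30*z^2 - 142*z + 108) + 6*z^3 + 44*z^2 + 58*z - 60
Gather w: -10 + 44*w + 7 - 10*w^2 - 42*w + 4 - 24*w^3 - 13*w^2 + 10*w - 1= -24*w^3 - 23*w^2 + 12*w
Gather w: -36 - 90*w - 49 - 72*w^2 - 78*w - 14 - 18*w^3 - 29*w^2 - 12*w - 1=-18*w^3 - 101*w^2 - 180*w - 100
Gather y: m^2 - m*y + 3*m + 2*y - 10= m^2 + 3*m + y*(2 - m) - 10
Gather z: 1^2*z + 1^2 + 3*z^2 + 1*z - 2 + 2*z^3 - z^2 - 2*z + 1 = 2*z^3 + 2*z^2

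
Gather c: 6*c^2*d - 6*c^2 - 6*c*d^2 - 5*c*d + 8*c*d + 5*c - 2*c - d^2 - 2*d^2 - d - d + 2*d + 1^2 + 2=c^2*(6*d - 6) + c*(-6*d^2 + 3*d + 3) - 3*d^2 + 3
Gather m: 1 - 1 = 0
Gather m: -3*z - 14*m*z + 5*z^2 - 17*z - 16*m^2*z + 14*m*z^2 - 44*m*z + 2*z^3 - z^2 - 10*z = -16*m^2*z + m*(14*z^2 - 58*z) + 2*z^3 + 4*z^2 - 30*z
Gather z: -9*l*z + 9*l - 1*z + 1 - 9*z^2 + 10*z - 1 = 9*l - 9*z^2 + z*(9 - 9*l)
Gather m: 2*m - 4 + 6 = 2*m + 2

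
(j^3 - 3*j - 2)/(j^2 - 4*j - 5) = (j^2 - j - 2)/(j - 5)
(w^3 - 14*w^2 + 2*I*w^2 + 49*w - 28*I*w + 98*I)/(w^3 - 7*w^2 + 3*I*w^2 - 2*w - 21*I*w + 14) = (w - 7)/(w + I)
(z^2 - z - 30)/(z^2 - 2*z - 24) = (z + 5)/(z + 4)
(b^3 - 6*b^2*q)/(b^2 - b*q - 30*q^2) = b^2/(b + 5*q)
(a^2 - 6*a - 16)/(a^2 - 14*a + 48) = (a + 2)/(a - 6)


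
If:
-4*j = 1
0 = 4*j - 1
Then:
No Solution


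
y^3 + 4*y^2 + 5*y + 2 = (y + 1)^2*(y + 2)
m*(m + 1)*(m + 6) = m^3 + 7*m^2 + 6*m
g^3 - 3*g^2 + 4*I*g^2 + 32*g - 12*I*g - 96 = (g - 3)*(g - 4*I)*(g + 8*I)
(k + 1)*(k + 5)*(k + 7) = k^3 + 13*k^2 + 47*k + 35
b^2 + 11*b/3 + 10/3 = (b + 5/3)*(b + 2)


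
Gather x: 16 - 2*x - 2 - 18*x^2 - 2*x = -18*x^2 - 4*x + 14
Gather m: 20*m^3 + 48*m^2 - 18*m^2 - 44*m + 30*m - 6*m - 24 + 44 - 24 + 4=20*m^3 + 30*m^2 - 20*m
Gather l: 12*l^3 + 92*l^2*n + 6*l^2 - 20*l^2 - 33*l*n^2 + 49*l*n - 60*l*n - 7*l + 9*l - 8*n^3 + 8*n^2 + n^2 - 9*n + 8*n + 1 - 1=12*l^3 + l^2*(92*n - 14) + l*(-33*n^2 - 11*n + 2) - 8*n^3 + 9*n^2 - n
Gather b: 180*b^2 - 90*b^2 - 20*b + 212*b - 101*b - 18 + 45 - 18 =90*b^2 + 91*b + 9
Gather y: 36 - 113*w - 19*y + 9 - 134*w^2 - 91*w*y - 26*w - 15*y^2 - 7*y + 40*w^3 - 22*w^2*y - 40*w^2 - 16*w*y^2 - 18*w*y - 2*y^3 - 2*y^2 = 40*w^3 - 174*w^2 - 139*w - 2*y^3 + y^2*(-16*w - 17) + y*(-22*w^2 - 109*w - 26) + 45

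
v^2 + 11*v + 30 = (v + 5)*(v + 6)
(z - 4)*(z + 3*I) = z^2 - 4*z + 3*I*z - 12*I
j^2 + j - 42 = (j - 6)*(j + 7)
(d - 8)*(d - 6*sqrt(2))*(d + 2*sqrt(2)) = d^3 - 8*d^2 - 4*sqrt(2)*d^2 - 24*d + 32*sqrt(2)*d + 192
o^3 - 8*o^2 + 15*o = o*(o - 5)*(o - 3)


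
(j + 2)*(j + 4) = j^2 + 6*j + 8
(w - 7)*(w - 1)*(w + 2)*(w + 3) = w^4 - 3*w^3 - 27*w^2 - 13*w + 42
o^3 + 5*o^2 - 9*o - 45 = (o - 3)*(o + 3)*(o + 5)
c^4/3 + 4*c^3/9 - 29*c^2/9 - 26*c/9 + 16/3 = (c/3 + 1)*(c - 8/3)*(c - 1)*(c + 2)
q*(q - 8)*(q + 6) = q^3 - 2*q^2 - 48*q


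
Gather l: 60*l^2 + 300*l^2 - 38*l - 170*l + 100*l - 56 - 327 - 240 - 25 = 360*l^2 - 108*l - 648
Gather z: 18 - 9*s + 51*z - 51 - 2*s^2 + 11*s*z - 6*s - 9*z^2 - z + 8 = -2*s^2 - 15*s - 9*z^2 + z*(11*s + 50) - 25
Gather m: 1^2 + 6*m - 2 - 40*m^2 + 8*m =-40*m^2 + 14*m - 1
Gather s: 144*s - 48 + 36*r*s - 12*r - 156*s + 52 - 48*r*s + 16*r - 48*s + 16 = 4*r + s*(-12*r - 60) + 20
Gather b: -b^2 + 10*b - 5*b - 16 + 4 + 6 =-b^2 + 5*b - 6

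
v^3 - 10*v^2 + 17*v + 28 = (v - 7)*(v - 4)*(v + 1)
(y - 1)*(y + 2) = y^2 + y - 2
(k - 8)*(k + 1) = k^2 - 7*k - 8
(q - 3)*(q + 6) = q^2 + 3*q - 18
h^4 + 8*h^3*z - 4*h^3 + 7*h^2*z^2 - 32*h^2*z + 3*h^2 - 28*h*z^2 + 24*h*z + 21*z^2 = (h - 3)*(h - 1)*(h + z)*(h + 7*z)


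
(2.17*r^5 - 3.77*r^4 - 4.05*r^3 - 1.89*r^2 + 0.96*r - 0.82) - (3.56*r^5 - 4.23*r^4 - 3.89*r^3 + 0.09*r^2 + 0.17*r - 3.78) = -1.39*r^5 + 0.46*r^4 - 0.16*r^3 - 1.98*r^2 + 0.79*r + 2.96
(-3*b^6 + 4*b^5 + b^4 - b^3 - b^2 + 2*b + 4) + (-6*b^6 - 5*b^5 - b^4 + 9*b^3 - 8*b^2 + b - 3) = -9*b^6 - b^5 + 8*b^3 - 9*b^2 + 3*b + 1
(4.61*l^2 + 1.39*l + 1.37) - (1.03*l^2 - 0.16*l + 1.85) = 3.58*l^2 + 1.55*l - 0.48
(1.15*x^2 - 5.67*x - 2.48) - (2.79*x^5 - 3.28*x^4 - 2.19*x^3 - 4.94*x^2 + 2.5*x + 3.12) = -2.79*x^5 + 3.28*x^4 + 2.19*x^3 + 6.09*x^2 - 8.17*x - 5.6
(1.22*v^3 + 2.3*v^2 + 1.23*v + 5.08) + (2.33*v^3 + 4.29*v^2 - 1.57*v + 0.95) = 3.55*v^3 + 6.59*v^2 - 0.34*v + 6.03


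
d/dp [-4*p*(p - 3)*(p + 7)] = -12*p^2 - 32*p + 84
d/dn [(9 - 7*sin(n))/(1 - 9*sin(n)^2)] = (-63*sin(n)^2 + 162*sin(n) - 7)*cos(n)/(81*sin(n)^4 - 18*sin(n)^2 + 1)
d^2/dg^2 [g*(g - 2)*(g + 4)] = 6*g + 4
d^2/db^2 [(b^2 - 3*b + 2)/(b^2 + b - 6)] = -8/(b^3 + 9*b^2 + 27*b + 27)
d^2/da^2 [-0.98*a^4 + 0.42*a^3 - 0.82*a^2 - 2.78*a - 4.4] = -11.76*a^2 + 2.52*a - 1.64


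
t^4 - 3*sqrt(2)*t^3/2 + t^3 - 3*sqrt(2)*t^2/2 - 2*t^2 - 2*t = t*(t + 1)*(t - 2*sqrt(2))*(t + sqrt(2)/2)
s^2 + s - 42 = (s - 6)*(s + 7)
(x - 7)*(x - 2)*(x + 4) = x^3 - 5*x^2 - 22*x + 56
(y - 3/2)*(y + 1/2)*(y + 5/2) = y^3 + 3*y^2/2 - 13*y/4 - 15/8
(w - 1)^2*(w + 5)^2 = w^4 + 8*w^3 + 6*w^2 - 40*w + 25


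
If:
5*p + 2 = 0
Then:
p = -2/5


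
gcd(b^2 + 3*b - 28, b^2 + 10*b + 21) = b + 7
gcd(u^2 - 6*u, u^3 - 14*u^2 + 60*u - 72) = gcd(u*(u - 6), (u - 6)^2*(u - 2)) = u - 6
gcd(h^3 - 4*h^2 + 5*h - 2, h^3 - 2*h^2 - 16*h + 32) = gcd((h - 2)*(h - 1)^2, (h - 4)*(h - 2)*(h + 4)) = h - 2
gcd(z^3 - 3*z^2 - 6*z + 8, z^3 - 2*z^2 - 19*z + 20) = z - 1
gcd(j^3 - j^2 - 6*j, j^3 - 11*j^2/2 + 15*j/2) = j^2 - 3*j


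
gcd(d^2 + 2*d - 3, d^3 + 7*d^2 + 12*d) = d + 3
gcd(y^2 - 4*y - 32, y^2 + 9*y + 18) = 1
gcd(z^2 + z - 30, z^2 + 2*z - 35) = z - 5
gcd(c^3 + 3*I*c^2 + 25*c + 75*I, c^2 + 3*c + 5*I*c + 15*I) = c + 5*I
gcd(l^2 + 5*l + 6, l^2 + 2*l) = l + 2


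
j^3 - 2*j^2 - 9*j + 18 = (j - 3)*(j - 2)*(j + 3)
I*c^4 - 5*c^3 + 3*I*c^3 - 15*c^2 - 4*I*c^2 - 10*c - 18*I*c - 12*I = (c + 2)*(c + 2*I)*(c + 3*I)*(I*c + I)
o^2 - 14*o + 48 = (o - 8)*(o - 6)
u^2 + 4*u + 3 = (u + 1)*(u + 3)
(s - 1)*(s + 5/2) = s^2 + 3*s/2 - 5/2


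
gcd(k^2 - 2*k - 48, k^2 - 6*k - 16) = k - 8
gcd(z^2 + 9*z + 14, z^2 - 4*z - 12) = z + 2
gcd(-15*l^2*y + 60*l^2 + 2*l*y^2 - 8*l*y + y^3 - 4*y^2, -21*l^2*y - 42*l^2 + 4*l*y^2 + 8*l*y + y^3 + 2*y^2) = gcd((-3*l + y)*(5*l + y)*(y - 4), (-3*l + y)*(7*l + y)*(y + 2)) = -3*l + y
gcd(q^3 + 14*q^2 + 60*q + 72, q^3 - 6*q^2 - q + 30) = q + 2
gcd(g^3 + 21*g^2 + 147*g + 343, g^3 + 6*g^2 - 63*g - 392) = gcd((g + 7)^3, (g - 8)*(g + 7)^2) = g^2 + 14*g + 49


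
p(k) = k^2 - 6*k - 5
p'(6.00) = 6.00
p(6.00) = -5.00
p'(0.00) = -6.00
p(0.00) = -5.00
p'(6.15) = 6.30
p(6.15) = -4.08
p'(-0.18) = -6.36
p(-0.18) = -3.89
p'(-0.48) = -6.96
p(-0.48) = -1.89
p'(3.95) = 1.90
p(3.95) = -13.10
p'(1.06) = -3.88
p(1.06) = -10.24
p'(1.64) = -2.72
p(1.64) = -12.15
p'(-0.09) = -6.18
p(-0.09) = -4.45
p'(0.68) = -4.64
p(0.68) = -8.62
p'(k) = 2*k - 6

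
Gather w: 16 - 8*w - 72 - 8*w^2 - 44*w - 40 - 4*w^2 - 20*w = -12*w^2 - 72*w - 96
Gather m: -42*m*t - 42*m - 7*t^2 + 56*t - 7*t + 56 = m*(-42*t - 42) - 7*t^2 + 49*t + 56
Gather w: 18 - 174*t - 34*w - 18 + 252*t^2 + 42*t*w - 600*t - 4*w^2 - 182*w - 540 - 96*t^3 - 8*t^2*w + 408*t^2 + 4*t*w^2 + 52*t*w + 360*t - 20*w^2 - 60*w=-96*t^3 + 660*t^2 - 414*t + w^2*(4*t - 24) + w*(-8*t^2 + 94*t - 276) - 540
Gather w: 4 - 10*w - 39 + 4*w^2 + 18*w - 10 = 4*w^2 + 8*w - 45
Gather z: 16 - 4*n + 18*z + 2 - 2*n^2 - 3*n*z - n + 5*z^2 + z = -2*n^2 - 5*n + 5*z^2 + z*(19 - 3*n) + 18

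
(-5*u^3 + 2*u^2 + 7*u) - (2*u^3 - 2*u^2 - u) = -7*u^3 + 4*u^2 + 8*u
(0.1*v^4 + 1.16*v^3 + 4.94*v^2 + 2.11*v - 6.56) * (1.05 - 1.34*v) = -0.134*v^5 - 1.4494*v^4 - 5.4016*v^3 + 2.3596*v^2 + 11.0059*v - 6.888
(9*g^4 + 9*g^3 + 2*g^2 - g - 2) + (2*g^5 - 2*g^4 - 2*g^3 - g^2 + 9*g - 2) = 2*g^5 + 7*g^4 + 7*g^3 + g^2 + 8*g - 4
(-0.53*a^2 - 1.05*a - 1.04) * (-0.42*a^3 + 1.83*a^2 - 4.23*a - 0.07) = 0.2226*a^5 - 0.5289*a^4 + 0.7572*a^3 + 2.5754*a^2 + 4.4727*a + 0.0728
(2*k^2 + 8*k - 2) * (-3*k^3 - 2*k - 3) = -6*k^5 - 24*k^4 + 2*k^3 - 22*k^2 - 20*k + 6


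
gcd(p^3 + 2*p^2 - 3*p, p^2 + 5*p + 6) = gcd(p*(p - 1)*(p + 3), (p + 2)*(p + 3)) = p + 3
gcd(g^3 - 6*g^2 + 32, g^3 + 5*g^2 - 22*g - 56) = g^2 - 2*g - 8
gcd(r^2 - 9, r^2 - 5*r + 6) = r - 3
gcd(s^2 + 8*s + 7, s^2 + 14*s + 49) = s + 7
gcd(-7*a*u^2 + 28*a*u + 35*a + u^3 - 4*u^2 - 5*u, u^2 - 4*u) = 1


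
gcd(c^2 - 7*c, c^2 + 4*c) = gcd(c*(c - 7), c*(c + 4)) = c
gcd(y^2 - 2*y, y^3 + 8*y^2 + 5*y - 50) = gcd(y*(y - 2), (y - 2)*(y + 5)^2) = y - 2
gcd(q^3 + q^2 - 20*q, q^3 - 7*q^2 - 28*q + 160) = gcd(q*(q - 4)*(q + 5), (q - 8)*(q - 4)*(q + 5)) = q^2 + q - 20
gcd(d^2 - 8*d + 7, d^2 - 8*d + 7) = d^2 - 8*d + 7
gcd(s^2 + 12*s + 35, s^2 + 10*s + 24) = 1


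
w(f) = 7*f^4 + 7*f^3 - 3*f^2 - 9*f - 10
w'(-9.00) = -18666.00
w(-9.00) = 40652.00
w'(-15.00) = -89694.00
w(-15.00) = 330200.00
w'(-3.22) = -706.76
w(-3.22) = 506.70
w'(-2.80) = -442.22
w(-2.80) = 268.28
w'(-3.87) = -1294.16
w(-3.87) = 1144.33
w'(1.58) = 144.39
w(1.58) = 39.53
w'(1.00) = 34.00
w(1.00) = -8.00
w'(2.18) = 367.81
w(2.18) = 186.74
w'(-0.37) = -5.32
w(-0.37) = -7.30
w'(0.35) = -7.33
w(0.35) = -13.11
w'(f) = 28*f^3 + 21*f^2 - 6*f - 9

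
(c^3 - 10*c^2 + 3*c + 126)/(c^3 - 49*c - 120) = (c^2 - 13*c + 42)/(c^2 - 3*c - 40)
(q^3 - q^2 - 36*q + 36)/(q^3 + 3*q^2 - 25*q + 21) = (q^2 - 36)/(q^2 + 4*q - 21)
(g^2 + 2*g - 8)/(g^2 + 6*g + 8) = (g - 2)/(g + 2)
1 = 1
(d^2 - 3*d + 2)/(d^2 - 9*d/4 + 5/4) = 4*(d - 2)/(4*d - 5)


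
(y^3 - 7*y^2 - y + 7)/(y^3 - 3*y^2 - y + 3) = (y - 7)/(y - 3)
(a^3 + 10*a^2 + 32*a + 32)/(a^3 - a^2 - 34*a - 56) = (a + 4)/(a - 7)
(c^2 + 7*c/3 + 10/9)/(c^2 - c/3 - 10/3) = (c + 2/3)/(c - 2)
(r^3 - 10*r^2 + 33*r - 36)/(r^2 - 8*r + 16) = (r^2 - 6*r + 9)/(r - 4)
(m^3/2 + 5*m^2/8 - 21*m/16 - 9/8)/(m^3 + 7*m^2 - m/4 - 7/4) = (8*m^3 + 10*m^2 - 21*m - 18)/(4*(4*m^3 + 28*m^2 - m - 7))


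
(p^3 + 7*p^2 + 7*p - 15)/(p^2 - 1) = (p^2 + 8*p + 15)/(p + 1)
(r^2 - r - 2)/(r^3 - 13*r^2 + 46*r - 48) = (r + 1)/(r^2 - 11*r + 24)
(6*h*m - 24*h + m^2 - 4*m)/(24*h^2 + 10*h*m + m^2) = (m - 4)/(4*h + m)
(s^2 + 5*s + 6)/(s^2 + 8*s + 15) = (s + 2)/(s + 5)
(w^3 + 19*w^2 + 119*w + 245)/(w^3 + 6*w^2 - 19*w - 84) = (w^2 + 12*w + 35)/(w^2 - w - 12)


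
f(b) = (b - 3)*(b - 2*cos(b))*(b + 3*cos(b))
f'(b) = (1 - 3*sin(b))*(b - 3)*(b - 2*cos(b)) + (b - 3)*(b + 3*cos(b))*(2*sin(b) + 1) + (b - 2*cos(b))*(b + 3*cos(b)) = (3 - b)*(b - 2*cos(b))*(3*sin(b) - 1) + (b - 3)*(b + 3*cos(b))*(2*sin(b) + 1) + (b - 2*cos(b))*(b + 3*cos(b))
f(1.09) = -0.78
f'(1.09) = -12.19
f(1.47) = -3.44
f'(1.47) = -2.00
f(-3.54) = -69.96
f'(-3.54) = 82.11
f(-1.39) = -6.53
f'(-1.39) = 28.22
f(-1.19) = -0.61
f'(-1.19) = 30.54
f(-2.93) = -33.89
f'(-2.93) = 35.30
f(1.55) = -3.53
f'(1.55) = -0.21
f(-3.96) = -108.48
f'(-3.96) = 97.01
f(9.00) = 406.91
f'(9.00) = 121.06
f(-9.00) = -1010.63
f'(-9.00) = 301.59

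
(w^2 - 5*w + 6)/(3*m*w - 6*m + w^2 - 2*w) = (w - 3)/(3*m + w)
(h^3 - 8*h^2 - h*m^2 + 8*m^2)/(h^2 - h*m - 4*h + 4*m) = (h^2 + h*m - 8*h - 8*m)/(h - 4)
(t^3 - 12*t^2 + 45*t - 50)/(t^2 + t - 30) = (t^2 - 7*t + 10)/(t + 6)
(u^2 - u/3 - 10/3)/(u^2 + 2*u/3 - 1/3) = (3*u^2 - u - 10)/(3*u^2 + 2*u - 1)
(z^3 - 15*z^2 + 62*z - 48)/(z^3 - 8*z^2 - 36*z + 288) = (z - 1)/(z + 6)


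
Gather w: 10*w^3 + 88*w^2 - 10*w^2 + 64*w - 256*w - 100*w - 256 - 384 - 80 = 10*w^3 + 78*w^2 - 292*w - 720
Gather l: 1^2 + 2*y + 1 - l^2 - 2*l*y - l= -l^2 + l*(-2*y - 1) + 2*y + 2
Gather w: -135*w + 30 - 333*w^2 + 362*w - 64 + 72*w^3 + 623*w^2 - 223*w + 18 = 72*w^3 + 290*w^2 + 4*w - 16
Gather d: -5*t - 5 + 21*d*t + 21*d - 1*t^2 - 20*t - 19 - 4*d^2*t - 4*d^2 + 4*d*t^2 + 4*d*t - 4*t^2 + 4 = d^2*(-4*t - 4) + d*(4*t^2 + 25*t + 21) - 5*t^2 - 25*t - 20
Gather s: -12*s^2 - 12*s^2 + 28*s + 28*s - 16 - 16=-24*s^2 + 56*s - 32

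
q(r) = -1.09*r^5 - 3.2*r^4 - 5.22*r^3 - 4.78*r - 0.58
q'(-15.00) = -236234.53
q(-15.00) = 683407.37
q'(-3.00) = -241.57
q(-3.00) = 160.37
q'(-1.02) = -13.39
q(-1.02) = 7.57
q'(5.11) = -5837.67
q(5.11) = -6701.21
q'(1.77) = -178.31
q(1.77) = -88.33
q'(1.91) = -223.63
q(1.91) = -116.38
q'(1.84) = -200.01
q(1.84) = -101.56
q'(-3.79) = -657.37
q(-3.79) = 493.82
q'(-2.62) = -138.88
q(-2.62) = 89.61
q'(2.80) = -743.53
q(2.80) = -512.84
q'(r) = -5.45*r^4 - 12.8*r^3 - 15.66*r^2 - 4.78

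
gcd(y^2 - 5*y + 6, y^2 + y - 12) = y - 3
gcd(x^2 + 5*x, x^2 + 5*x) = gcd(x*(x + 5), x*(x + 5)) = x^2 + 5*x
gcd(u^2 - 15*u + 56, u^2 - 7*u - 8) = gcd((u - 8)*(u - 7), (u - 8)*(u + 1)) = u - 8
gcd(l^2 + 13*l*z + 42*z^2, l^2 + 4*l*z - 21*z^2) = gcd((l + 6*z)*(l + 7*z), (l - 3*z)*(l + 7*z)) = l + 7*z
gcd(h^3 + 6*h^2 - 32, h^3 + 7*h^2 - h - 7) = 1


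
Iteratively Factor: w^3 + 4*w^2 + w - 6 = (w + 2)*(w^2 + 2*w - 3) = (w + 2)*(w + 3)*(w - 1)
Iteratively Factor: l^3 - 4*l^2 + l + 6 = (l - 2)*(l^2 - 2*l - 3) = (l - 2)*(l + 1)*(l - 3)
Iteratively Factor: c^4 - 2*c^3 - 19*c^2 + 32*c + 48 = (c + 1)*(c^3 - 3*c^2 - 16*c + 48) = (c - 3)*(c + 1)*(c^2 - 16) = (c - 4)*(c - 3)*(c + 1)*(c + 4)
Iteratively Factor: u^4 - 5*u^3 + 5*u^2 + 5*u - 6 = (u - 3)*(u^3 - 2*u^2 - u + 2) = (u - 3)*(u - 2)*(u^2 - 1) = (u - 3)*(u - 2)*(u + 1)*(u - 1)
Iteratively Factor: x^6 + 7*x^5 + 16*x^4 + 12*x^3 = (x)*(x^5 + 7*x^4 + 16*x^3 + 12*x^2) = x*(x + 2)*(x^4 + 5*x^3 + 6*x^2) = x*(x + 2)^2*(x^3 + 3*x^2) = x^2*(x + 2)^2*(x^2 + 3*x) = x^2*(x + 2)^2*(x + 3)*(x)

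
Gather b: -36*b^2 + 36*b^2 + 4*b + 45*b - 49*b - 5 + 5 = 0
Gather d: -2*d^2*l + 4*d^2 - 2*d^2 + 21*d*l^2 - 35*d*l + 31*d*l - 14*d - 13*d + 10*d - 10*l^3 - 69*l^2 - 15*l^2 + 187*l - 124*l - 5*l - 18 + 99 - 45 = d^2*(2 - 2*l) + d*(21*l^2 - 4*l - 17) - 10*l^3 - 84*l^2 + 58*l + 36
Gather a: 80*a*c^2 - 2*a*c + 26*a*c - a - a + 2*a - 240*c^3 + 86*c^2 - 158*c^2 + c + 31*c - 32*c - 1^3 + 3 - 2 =a*(80*c^2 + 24*c) - 240*c^3 - 72*c^2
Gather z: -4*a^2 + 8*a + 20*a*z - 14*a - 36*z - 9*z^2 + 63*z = -4*a^2 - 6*a - 9*z^2 + z*(20*a + 27)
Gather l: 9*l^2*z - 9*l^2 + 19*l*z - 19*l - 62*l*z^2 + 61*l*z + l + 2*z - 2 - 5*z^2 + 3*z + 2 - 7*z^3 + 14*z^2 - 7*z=l^2*(9*z - 9) + l*(-62*z^2 + 80*z - 18) - 7*z^3 + 9*z^2 - 2*z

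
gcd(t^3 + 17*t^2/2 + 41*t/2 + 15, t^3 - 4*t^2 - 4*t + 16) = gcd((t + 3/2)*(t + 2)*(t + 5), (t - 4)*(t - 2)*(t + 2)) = t + 2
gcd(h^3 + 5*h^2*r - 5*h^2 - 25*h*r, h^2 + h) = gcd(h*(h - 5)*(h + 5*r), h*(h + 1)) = h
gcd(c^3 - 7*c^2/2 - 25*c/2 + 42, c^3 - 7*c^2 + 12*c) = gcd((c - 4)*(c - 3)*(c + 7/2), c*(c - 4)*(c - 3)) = c^2 - 7*c + 12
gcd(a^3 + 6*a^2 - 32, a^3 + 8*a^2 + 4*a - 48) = a^2 + 2*a - 8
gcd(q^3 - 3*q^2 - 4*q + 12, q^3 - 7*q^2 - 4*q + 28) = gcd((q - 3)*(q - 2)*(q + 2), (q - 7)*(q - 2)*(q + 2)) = q^2 - 4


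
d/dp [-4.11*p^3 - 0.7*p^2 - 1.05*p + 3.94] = -12.33*p^2 - 1.4*p - 1.05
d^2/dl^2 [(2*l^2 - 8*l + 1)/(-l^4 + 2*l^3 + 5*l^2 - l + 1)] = 2*(-6*l^8 + 60*l^7 - 156*l^6 + 18*l^5 + 201*l^4 + 232*l^3 - 141*l^2 - 99*l + 10)/(l^12 - 6*l^11 - 3*l^10 + 55*l^9 - 156*l^7 - 44*l^6 + 3*l^5 - 75*l^4 + 25*l^3 - 18*l^2 + 3*l - 1)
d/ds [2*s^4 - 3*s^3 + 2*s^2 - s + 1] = 8*s^3 - 9*s^2 + 4*s - 1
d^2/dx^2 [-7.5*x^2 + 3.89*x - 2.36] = -15.0000000000000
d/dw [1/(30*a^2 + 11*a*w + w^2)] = (-11*a - 2*w)/(30*a^2 + 11*a*w + w^2)^2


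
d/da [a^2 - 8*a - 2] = 2*a - 8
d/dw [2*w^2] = 4*w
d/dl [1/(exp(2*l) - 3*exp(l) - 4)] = (3 - 2*exp(l))*exp(l)/(-exp(2*l) + 3*exp(l) + 4)^2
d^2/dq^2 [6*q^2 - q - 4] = 12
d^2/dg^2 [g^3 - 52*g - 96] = 6*g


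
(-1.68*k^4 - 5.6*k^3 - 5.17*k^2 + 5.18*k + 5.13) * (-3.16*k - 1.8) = 5.3088*k^5 + 20.72*k^4 + 26.4172*k^3 - 7.0628*k^2 - 25.5348*k - 9.234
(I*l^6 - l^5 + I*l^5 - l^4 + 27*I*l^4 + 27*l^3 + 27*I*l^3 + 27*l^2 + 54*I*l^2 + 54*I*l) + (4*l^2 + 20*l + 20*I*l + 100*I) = I*l^6 - l^5 + I*l^5 - l^4 + 27*I*l^4 + 27*l^3 + 27*I*l^3 + 31*l^2 + 54*I*l^2 + 20*l + 74*I*l + 100*I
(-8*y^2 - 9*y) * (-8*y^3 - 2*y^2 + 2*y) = 64*y^5 + 88*y^4 + 2*y^3 - 18*y^2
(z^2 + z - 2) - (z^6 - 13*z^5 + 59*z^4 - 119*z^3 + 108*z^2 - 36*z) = -z^6 + 13*z^5 - 59*z^4 + 119*z^3 - 107*z^2 + 37*z - 2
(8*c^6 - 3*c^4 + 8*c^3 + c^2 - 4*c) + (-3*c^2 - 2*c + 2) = 8*c^6 - 3*c^4 + 8*c^3 - 2*c^2 - 6*c + 2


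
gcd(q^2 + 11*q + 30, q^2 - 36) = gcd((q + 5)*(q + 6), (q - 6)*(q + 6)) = q + 6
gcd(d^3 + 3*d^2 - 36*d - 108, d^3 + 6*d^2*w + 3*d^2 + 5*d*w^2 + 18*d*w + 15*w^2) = d + 3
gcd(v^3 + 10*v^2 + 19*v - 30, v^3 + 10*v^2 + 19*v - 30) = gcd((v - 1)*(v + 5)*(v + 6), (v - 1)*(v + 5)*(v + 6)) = v^3 + 10*v^2 + 19*v - 30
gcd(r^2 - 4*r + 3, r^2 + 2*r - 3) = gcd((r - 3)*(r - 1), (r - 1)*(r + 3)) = r - 1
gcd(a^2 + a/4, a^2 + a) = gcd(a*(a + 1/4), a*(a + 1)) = a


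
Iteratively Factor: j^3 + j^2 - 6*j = (j - 2)*(j^2 + 3*j) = j*(j - 2)*(j + 3)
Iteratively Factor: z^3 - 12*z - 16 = (z + 2)*(z^2 - 2*z - 8) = (z + 2)^2*(z - 4)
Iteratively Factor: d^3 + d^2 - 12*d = (d - 3)*(d^2 + 4*d) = (d - 3)*(d + 4)*(d)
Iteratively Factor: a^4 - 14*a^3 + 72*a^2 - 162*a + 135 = (a - 3)*(a^3 - 11*a^2 + 39*a - 45) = (a - 3)^2*(a^2 - 8*a + 15) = (a - 5)*(a - 3)^2*(a - 3)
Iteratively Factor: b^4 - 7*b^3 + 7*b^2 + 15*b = (b - 3)*(b^3 - 4*b^2 - 5*b) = (b - 5)*(b - 3)*(b^2 + b) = b*(b - 5)*(b - 3)*(b + 1)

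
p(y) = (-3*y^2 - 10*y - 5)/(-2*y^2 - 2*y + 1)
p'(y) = (-6*y - 10)/(-2*y^2 - 2*y + 1) + (4*y + 2)*(-3*y^2 - 10*y - 5)/(-2*y^2 - 2*y + 1)^2 = 2*(-7*y^2 - 13*y - 10)/(4*y^4 + 8*y^3 - 4*y + 1)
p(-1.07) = 2.66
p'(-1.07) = -11.36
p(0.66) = 10.84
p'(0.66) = -30.49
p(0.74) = 8.91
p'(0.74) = -18.90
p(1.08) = 5.53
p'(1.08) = -5.28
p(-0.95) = 1.64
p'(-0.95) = -6.62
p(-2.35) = -0.36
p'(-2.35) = -1.27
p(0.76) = 8.56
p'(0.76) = -17.05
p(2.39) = 3.03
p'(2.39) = -0.70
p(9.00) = 1.89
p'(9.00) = -0.04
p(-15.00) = 1.26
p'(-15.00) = -0.02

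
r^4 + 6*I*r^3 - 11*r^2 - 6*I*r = r*(r + I)*(r + 2*I)*(r + 3*I)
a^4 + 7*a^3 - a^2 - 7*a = a*(a - 1)*(a + 1)*(a + 7)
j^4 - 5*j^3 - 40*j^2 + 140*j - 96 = (j - 8)*(j - 2)*(j - 1)*(j + 6)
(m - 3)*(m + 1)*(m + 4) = m^3 + 2*m^2 - 11*m - 12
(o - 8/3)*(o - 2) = o^2 - 14*o/3 + 16/3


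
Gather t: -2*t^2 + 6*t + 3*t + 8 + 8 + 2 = -2*t^2 + 9*t + 18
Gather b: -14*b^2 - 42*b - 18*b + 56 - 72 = -14*b^2 - 60*b - 16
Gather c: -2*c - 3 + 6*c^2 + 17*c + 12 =6*c^2 + 15*c + 9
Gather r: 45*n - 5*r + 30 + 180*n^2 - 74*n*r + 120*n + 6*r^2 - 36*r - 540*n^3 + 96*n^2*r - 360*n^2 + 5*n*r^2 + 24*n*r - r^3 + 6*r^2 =-540*n^3 - 180*n^2 + 165*n - r^3 + r^2*(5*n + 12) + r*(96*n^2 - 50*n - 41) + 30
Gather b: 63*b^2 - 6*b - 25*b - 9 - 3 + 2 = 63*b^2 - 31*b - 10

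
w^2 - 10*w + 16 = (w - 8)*(w - 2)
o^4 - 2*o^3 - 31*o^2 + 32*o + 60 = (o - 6)*(o - 2)*(o + 1)*(o + 5)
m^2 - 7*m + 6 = (m - 6)*(m - 1)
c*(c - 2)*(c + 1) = c^3 - c^2 - 2*c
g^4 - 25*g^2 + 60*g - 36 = (g - 3)*(g - 2)*(g - 1)*(g + 6)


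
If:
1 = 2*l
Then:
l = 1/2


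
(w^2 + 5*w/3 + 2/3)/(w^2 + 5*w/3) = (3*w^2 + 5*w + 2)/(w*(3*w + 5))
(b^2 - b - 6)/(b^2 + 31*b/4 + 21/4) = 4*(b^2 - b - 6)/(4*b^2 + 31*b + 21)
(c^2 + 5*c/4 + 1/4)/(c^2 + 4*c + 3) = (c + 1/4)/(c + 3)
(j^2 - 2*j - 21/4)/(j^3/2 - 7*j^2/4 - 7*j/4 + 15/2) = (4*j^2 - 8*j - 21)/(2*j^3 - 7*j^2 - 7*j + 30)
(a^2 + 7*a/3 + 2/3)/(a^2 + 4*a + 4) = (a + 1/3)/(a + 2)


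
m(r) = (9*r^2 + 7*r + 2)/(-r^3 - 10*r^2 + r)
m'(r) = (18*r + 7)/(-r^3 - 10*r^2 + r) + (3*r^2 + 20*r - 1)*(9*r^2 + 7*r + 2)/(-r^3 - 10*r^2 + r)^2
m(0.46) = -4.06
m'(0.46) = 11.76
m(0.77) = -2.27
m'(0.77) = 2.81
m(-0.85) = -0.34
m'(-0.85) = 0.39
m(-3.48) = -1.05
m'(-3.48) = 0.24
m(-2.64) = -0.86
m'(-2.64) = 0.23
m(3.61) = -0.83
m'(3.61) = 0.11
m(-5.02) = -1.48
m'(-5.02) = 0.35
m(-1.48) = -0.56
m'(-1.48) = 0.30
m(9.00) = -0.52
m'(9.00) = 0.03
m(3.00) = -0.91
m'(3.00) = 0.15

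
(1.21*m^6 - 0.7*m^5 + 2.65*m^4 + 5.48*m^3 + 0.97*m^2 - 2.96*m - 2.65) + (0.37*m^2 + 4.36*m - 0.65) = 1.21*m^6 - 0.7*m^5 + 2.65*m^4 + 5.48*m^3 + 1.34*m^2 + 1.4*m - 3.3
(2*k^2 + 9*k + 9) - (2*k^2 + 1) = 9*k + 8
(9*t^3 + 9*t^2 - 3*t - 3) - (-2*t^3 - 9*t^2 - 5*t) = 11*t^3 + 18*t^2 + 2*t - 3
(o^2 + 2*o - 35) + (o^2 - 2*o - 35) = 2*o^2 - 70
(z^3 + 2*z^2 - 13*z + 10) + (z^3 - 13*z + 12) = 2*z^3 + 2*z^2 - 26*z + 22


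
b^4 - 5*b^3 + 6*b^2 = b^2*(b - 3)*(b - 2)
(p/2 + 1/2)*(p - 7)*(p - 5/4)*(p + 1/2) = p^4/2 - 27*p^3/8 - 25*p^2/16 + 9*p/2 + 35/16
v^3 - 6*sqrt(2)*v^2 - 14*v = v*(v - 7*sqrt(2))*(v + sqrt(2))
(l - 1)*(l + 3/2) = l^2 + l/2 - 3/2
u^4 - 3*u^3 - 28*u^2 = u^2*(u - 7)*(u + 4)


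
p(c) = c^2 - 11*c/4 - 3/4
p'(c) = 2*c - 11/4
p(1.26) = -2.63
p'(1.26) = -0.23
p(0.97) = -2.48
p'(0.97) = -0.81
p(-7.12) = 69.52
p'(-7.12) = -16.99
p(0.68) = -2.16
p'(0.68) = -1.39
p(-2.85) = 15.21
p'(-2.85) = -8.45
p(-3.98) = 26.04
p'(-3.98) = -10.71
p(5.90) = 17.84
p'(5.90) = 9.05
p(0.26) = -1.40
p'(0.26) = -2.23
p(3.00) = 0.00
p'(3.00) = 3.25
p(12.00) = 110.25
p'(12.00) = 21.25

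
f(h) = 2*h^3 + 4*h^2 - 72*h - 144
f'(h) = 6*h^2 + 8*h - 72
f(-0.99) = -70.74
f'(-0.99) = -74.04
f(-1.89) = -7.13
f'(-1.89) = -65.69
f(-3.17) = 60.73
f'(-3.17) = -37.07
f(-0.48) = -108.74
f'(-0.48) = -74.46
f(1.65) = -242.93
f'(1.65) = -42.46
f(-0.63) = -97.55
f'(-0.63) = -74.66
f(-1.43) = -38.71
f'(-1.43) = -71.17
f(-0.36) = -117.65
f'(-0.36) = -74.10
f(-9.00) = -630.00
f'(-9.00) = 342.00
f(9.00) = 990.00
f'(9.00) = 486.00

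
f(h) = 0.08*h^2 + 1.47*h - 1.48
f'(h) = 0.16*h + 1.47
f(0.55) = -0.65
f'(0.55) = 1.56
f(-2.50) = -4.66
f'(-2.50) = 1.07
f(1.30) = 0.57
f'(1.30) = 1.68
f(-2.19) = -4.32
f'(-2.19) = 1.12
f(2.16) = 2.07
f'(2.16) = 1.82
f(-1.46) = -3.46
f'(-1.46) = 1.24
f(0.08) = -1.36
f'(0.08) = 1.48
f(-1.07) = -2.96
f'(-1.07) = 1.30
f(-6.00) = -7.42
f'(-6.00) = 0.51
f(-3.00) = -5.17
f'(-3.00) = 0.99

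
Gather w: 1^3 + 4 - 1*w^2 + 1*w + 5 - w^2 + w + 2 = -2*w^2 + 2*w + 12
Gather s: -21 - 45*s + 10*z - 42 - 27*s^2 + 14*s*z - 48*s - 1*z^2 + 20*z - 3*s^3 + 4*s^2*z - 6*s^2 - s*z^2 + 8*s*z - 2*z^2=-3*s^3 + s^2*(4*z - 33) + s*(-z^2 + 22*z - 93) - 3*z^2 + 30*z - 63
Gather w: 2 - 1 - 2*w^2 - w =-2*w^2 - w + 1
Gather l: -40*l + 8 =8 - 40*l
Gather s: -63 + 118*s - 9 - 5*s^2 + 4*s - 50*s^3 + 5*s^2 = -50*s^3 + 122*s - 72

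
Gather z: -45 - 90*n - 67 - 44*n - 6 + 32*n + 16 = -102*n - 102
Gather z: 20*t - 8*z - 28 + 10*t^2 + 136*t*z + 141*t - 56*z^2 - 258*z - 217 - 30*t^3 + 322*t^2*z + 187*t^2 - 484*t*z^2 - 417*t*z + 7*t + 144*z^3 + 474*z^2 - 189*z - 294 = -30*t^3 + 197*t^2 + 168*t + 144*z^3 + z^2*(418 - 484*t) + z*(322*t^2 - 281*t - 455) - 539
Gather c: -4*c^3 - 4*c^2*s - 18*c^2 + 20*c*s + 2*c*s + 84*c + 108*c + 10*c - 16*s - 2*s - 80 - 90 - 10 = -4*c^3 + c^2*(-4*s - 18) + c*(22*s + 202) - 18*s - 180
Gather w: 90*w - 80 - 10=90*w - 90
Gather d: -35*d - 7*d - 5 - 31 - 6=-42*d - 42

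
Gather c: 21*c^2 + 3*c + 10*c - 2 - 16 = 21*c^2 + 13*c - 18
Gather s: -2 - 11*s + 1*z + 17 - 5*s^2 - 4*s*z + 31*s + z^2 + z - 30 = -5*s^2 + s*(20 - 4*z) + z^2 + 2*z - 15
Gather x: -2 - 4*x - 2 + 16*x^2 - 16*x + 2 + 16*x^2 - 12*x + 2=32*x^2 - 32*x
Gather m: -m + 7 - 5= 2 - m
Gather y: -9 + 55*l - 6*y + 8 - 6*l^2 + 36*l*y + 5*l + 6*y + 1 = -6*l^2 + 36*l*y + 60*l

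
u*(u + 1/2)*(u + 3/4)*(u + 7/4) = u^4 + 3*u^3 + 41*u^2/16 + 21*u/32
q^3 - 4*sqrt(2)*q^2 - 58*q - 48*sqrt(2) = (q - 8*sqrt(2))*(q + sqrt(2))*(q + 3*sqrt(2))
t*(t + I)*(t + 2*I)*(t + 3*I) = t^4 + 6*I*t^3 - 11*t^2 - 6*I*t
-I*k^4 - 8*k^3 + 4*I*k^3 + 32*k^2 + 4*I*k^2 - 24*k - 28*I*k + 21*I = (k - 3)*(k - 7*I)*(k - I)*(-I*k + I)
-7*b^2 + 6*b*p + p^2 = (-b + p)*(7*b + p)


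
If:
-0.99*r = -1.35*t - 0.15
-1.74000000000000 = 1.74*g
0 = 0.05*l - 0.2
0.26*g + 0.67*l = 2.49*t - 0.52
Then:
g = -1.00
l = 4.00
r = 1.76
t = 1.18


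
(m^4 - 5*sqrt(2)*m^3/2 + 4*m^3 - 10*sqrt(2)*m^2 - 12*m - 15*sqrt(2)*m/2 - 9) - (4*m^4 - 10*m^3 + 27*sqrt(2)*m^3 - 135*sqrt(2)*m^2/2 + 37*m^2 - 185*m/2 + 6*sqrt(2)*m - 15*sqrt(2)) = -3*m^4 - 59*sqrt(2)*m^3/2 + 14*m^3 - 37*m^2 + 115*sqrt(2)*m^2/2 - 27*sqrt(2)*m/2 + 161*m/2 - 9 + 15*sqrt(2)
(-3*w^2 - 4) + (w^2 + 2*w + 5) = -2*w^2 + 2*w + 1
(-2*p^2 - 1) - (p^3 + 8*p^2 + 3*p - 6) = -p^3 - 10*p^2 - 3*p + 5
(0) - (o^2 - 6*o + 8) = -o^2 + 6*o - 8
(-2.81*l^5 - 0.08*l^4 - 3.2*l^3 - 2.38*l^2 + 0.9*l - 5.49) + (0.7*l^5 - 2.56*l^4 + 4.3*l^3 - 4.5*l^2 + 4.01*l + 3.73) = -2.11*l^5 - 2.64*l^4 + 1.1*l^3 - 6.88*l^2 + 4.91*l - 1.76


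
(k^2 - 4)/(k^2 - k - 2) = (k + 2)/(k + 1)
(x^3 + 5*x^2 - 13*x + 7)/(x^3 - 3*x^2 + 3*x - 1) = (x + 7)/(x - 1)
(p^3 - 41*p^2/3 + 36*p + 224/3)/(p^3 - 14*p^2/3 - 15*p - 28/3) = (p - 8)/(p + 1)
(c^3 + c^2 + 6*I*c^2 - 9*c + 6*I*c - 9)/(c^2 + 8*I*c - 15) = (c^2 + c*(1 + 3*I) + 3*I)/(c + 5*I)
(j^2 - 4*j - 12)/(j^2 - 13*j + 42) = (j + 2)/(j - 7)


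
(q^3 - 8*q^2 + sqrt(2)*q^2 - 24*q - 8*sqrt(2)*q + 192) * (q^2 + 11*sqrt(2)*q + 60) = q^5 - 8*q^4 + 12*sqrt(2)*q^4 - 96*sqrt(2)*q^3 + 58*q^3 - 464*q^2 - 204*sqrt(2)*q^2 - 1440*q + 1632*sqrt(2)*q + 11520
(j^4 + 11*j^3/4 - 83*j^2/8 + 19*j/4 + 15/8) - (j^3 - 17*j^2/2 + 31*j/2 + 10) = j^4 + 7*j^3/4 - 15*j^2/8 - 43*j/4 - 65/8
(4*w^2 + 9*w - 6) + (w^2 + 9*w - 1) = 5*w^2 + 18*w - 7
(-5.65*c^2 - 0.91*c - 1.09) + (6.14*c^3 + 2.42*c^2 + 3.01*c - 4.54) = 6.14*c^3 - 3.23*c^2 + 2.1*c - 5.63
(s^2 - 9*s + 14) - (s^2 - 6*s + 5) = 9 - 3*s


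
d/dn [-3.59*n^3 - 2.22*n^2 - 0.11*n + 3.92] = -10.77*n^2 - 4.44*n - 0.11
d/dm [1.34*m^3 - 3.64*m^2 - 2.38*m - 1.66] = 4.02*m^2 - 7.28*m - 2.38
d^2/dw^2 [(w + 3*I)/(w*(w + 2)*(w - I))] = (6*w^5 + w^4*(12 + 30*I) + w^3*(54 + 92*I) + w^2*(108 + 54*I) + w*(72 - 36*I) - 24*I)/(w^9 + w^8*(6 - 3*I) + w^7*(9 - 18*I) + w^6*(-10 - 35*I) + w^5*(-36 - 18*I) + w^4*(-24 + 12*I) + 8*I*w^3)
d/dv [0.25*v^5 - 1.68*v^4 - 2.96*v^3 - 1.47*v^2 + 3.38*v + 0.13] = 1.25*v^4 - 6.72*v^3 - 8.88*v^2 - 2.94*v + 3.38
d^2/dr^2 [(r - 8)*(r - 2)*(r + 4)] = 6*r - 12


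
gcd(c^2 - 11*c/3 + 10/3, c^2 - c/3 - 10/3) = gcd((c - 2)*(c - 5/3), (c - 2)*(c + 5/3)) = c - 2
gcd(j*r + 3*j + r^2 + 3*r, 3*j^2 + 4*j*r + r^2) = j + r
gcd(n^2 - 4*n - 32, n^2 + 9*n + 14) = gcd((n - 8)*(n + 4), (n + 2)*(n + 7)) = 1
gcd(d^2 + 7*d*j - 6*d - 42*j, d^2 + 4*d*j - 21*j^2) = d + 7*j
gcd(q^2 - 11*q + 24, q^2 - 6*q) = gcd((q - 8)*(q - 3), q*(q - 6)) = 1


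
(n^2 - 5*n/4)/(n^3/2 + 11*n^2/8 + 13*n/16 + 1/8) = 4*n*(4*n - 5)/(8*n^3 + 22*n^2 + 13*n + 2)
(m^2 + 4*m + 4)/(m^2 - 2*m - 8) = (m + 2)/(m - 4)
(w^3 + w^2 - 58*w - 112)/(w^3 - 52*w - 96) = (w + 7)/(w + 6)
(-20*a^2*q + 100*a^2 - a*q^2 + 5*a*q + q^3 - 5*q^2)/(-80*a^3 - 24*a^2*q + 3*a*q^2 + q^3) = (q - 5)/(4*a + q)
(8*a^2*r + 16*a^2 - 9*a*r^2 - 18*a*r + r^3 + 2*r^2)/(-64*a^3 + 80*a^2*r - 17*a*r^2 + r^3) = (r + 2)/(-8*a + r)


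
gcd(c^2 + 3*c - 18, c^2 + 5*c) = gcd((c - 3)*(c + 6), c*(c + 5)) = 1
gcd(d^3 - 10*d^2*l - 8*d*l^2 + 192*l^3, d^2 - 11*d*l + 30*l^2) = d - 6*l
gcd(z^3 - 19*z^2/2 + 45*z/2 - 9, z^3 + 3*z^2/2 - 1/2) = z - 1/2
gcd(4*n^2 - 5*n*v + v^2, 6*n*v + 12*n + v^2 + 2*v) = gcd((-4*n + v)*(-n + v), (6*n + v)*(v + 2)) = 1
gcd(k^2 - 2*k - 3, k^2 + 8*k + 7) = k + 1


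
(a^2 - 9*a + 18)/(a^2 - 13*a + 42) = (a - 3)/(a - 7)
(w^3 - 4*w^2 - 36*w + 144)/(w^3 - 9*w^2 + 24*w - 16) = (w^2 - 36)/(w^2 - 5*w + 4)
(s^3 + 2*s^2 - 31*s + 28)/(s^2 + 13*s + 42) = (s^2 - 5*s + 4)/(s + 6)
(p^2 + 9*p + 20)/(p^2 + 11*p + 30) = (p + 4)/(p + 6)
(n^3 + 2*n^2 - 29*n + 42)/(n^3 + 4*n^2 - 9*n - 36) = (n^2 + 5*n - 14)/(n^2 + 7*n + 12)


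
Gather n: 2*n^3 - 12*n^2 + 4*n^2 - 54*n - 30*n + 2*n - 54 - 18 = 2*n^3 - 8*n^2 - 82*n - 72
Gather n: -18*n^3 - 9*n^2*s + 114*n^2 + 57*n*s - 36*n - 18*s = -18*n^3 + n^2*(114 - 9*s) + n*(57*s - 36) - 18*s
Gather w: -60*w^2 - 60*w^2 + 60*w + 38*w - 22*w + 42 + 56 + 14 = -120*w^2 + 76*w + 112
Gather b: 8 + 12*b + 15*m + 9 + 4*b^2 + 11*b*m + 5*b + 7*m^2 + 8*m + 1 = 4*b^2 + b*(11*m + 17) + 7*m^2 + 23*m + 18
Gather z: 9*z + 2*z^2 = 2*z^2 + 9*z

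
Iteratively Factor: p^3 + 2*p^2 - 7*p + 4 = (p - 1)*(p^2 + 3*p - 4) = (p - 1)*(p + 4)*(p - 1)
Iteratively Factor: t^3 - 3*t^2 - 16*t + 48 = (t - 4)*(t^2 + t - 12) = (t - 4)*(t - 3)*(t + 4)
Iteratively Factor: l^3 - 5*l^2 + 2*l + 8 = (l - 4)*(l^2 - l - 2) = (l - 4)*(l - 2)*(l + 1)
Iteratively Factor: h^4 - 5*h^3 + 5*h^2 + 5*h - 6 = (h - 2)*(h^3 - 3*h^2 - h + 3) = (h - 2)*(h - 1)*(h^2 - 2*h - 3) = (h - 3)*(h - 2)*(h - 1)*(h + 1)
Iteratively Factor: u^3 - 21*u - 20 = (u + 1)*(u^2 - u - 20) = (u - 5)*(u + 1)*(u + 4)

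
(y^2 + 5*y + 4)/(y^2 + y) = (y + 4)/y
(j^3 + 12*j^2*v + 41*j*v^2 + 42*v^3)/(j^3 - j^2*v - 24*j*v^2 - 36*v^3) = (-j - 7*v)/(-j + 6*v)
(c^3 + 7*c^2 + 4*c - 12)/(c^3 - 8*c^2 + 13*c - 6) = (c^2 + 8*c + 12)/(c^2 - 7*c + 6)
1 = 1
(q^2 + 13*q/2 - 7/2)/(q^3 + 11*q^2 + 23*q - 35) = (q - 1/2)/(q^2 + 4*q - 5)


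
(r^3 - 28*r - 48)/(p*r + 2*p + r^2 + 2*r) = (r^2 - 2*r - 24)/(p + r)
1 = 1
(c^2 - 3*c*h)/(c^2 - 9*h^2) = c/(c + 3*h)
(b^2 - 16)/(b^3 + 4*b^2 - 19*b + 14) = (b^2 - 16)/(b^3 + 4*b^2 - 19*b + 14)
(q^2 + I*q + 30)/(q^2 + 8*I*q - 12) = (q - 5*I)/(q + 2*I)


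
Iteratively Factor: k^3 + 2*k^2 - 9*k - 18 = (k + 3)*(k^2 - k - 6) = (k - 3)*(k + 3)*(k + 2)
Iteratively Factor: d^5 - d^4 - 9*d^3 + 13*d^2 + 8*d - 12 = (d - 1)*(d^4 - 9*d^2 + 4*d + 12) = (d - 1)*(d + 3)*(d^3 - 3*d^2 + 4) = (d - 2)*(d - 1)*(d + 3)*(d^2 - d - 2) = (d - 2)^2*(d - 1)*(d + 3)*(d + 1)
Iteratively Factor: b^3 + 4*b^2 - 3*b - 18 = (b - 2)*(b^2 + 6*b + 9) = (b - 2)*(b + 3)*(b + 3)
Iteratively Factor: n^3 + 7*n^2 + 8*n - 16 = (n + 4)*(n^2 + 3*n - 4) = (n - 1)*(n + 4)*(n + 4)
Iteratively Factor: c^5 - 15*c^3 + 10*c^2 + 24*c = (c + 4)*(c^4 - 4*c^3 + c^2 + 6*c) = (c + 1)*(c + 4)*(c^3 - 5*c^2 + 6*c) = c*(c + 1)*(c + 4)*(c^2 - 5*c + 6) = c*(c - 2)*(c + 1)*(c + 4)*(c - 3)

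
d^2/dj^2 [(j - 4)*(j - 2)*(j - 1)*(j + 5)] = 12*j^2 - 12*j - 42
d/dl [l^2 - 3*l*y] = 2*l - 3*y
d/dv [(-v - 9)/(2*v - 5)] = 23/(2*v - 5)^2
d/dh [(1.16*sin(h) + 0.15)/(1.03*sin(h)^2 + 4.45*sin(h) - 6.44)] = (-0.309*sin(h) + 0.5974*cos(2*h) - 8.7353)*cos(h)/(1.03*sin(h)^2 + 4.45*sin(h) - 6.44)^2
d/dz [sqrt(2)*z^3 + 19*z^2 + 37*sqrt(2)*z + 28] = 3*sqrt(2)*z^2 + 38*z + 37*sqrt(2)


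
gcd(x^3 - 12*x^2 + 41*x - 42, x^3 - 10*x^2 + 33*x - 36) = x - 3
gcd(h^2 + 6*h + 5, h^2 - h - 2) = h + 1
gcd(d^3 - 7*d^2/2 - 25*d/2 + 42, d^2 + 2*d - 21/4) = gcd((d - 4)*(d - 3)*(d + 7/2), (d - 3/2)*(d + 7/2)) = d + 7/2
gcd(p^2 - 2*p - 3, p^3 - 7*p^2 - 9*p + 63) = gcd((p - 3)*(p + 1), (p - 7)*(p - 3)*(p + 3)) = p - 3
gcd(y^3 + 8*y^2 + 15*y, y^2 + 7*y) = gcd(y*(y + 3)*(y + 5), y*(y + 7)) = y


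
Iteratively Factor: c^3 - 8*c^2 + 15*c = (c)*(c^2 - 8*c + 15) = c*(c - 3)*(c - 5)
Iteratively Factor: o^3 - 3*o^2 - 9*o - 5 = (o + 1)*(o^2 - 4*o - 5) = (o - 5)*(o + 1)*(o + 1)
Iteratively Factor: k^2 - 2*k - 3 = (k + 1)*(k - 3)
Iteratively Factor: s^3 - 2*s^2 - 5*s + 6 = (s - 1)*(s^2 - s - 6) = (s - 3)*(s - 1)*(s + 2)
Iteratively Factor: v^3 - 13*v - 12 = (v + 3)*(v^2 - 3*v - 4) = (v - 4)*(v + 3)*(v + 1)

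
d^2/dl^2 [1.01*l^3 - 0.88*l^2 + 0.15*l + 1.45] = 6.06*l - 1.76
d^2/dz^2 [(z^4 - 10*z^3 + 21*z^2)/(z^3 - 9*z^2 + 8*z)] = 8*(z^3 + 6*z^2 - 78*z + 218)/(z^6 - 27*z^5 + 267*z^4 - 1161*z^3 + 2136*z^2 - 1728*z + 512)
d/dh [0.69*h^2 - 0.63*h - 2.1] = 1.38*h - 0.63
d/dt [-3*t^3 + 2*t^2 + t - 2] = -9*t^2 + 4*t + 1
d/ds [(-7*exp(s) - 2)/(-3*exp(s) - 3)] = 5/(12*cosh(s/2)^2)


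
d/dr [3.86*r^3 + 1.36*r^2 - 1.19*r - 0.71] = 11.58*r^2 + 2.72*r - 1.19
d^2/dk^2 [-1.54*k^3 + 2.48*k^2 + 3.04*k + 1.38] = 4.96 - 9.24*k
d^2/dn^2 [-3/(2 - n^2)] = 6*(3*n^2 + 2)/(n^2 - 2)^3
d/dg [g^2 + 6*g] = 2*g + 6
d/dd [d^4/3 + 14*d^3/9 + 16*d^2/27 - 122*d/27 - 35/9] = 4*d^3/3 + 14*d^2/3 + 32*d/27 - 122/27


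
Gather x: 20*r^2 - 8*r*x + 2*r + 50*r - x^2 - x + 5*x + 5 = 20*r^2 + 52*r - x^2 + x*(4 - 8*r) + 5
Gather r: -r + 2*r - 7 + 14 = r + 7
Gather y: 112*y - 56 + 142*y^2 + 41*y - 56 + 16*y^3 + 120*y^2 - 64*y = 16*y^3 + 262*y^2 + 89*y - 112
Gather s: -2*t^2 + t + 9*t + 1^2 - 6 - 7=-2*t^2 + 10*t - 12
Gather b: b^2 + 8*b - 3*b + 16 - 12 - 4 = b^2 + 5*b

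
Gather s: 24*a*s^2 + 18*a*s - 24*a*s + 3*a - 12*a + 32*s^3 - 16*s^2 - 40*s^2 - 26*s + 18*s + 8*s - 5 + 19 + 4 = -6*a*s - 9*a + 32*s^3 + s^2*(24*a - 56) + 18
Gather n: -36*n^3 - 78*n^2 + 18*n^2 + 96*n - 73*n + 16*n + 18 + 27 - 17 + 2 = -36*n^3 - 60*n^2 + 39*n + 30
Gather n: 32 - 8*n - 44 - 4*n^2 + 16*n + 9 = -4*n^2 + 8*n - 3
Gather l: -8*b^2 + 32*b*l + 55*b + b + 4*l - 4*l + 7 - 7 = -8*b^2 + 32*b*l + 56*b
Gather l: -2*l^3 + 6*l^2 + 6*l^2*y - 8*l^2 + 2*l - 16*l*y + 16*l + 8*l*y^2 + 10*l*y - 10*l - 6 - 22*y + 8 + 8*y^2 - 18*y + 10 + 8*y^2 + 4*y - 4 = -2*l^3 + l^2*(6*y - 2) + l*(8*y^2 - 6*y + 8) + 16*y^2 - 36*y + 8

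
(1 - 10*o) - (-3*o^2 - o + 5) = 3*o^2 - 9*o - 4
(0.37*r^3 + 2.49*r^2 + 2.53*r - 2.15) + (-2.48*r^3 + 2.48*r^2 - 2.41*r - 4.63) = -2.11*r^3 + 4.97*r^2 + 0.12*r - 6.78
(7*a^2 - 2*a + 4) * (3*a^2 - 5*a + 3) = 21*a^4 - 41*a^3 + 43*a^2 - 26*a + 12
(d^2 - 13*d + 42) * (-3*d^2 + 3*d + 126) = -3*d^4 + 42*d^3 - 39*d^2 - 1512*d + 5292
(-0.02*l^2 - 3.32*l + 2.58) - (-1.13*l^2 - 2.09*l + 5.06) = 1.11*l^2 - 1.23*l - 2.48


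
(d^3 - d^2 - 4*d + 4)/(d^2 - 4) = d - 1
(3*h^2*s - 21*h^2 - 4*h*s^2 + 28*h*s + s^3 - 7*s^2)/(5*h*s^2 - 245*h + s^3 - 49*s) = (3*h^2 - 4*h*s + s^2)/(5*h*s + 35*h + s^2 + 7*s)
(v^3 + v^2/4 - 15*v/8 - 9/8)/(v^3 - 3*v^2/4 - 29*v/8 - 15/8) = (2*v - 3)/(2*v - 5)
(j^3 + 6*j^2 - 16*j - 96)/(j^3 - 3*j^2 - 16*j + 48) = (j + 6)/(j - 3)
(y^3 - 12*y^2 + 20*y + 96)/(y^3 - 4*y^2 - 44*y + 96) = (y^2 - 4*y - 12)/(y^2 + 4*y - 12)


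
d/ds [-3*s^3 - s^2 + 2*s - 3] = -9*s^2 - 2*s + 2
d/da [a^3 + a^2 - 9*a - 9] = 3*a^2 + 2*a - 9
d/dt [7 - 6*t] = -6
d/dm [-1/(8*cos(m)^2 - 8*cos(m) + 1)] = 8*(sin(m) - sin(2*m))/(8*cos(m) - 4*cos(2*m) - 5)^2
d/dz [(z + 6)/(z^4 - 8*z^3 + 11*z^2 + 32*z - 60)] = (z^4 - 8*z^3 + 11*z^2 + 32*z - 2*(z + 6)*(2*z^3 - 12*z^2 + 11*z + 16) - 60)/(z^4 - 8*z^3 + 11*z^2 + 32*z - 60)^2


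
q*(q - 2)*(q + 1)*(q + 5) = q^4 + 4*q^3 - 7*q^2 - 10*q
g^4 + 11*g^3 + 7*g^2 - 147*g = g*(g - 3)*(g + 7)^2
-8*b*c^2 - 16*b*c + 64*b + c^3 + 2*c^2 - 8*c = (-8*b + c)*(c - 2)*(c + 4)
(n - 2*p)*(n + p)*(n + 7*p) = n^3 + 6*n^2*p - 9*n*p^2 - 14*p^3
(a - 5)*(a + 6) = a^2 + a - 30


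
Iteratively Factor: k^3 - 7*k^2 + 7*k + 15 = (k - 5)*(k^2 - 2*k - 3) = (k - 5)*(k - 3)*(k + 1)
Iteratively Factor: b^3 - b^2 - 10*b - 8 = (b - 4)*(b^2 + 3*b + 2) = (b - 4)*(b + 2)*(b + 1)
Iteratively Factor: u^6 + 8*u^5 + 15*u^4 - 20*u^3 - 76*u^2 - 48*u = (u + 2)*(u^5 + 6*u^4 + 3*u^3 - 26*u^2 - 24*u) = (u - 2)*(u + 2)*(u^4 + 8*u^3 + 19*u^2 + 12*u) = (u - 2)*(u + 2)*(u + 3)*(u^3 + 5*u^2 + 4*u) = (u - 2)*(u + 2)*(u + 3)*(u + 4)*(u^2 + u) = (u - 2)*(u + 1)*(u + 2)*(u + 3)*(u + 4)*(u)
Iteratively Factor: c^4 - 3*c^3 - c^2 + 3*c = (c + 1)*(c^3 - 4*c^2 + 3*c) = (c - 1)*(c + 1)*(c^2 - 3*c) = c*(c - 1)*(c + 1)*(c - 3)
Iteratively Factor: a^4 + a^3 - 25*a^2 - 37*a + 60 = (a + 4)*(a^3 - 3*a^2 - 13*a + 15) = (a + 3)*(a + 4)*(a^2 - 6*a + 5) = (a - 5)*(a + 3)*(a + 4)*(a - 1)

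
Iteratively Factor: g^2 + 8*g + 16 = (g + 4)*(g + 4)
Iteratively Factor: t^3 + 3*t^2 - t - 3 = (t - 1)*(t^2 + 4*t + 3) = (t - 1)*(t + 1)*(t + 3)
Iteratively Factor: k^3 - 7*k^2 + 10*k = (k - 5)*(k^2 - 2*k) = (k - 5)*(k - 2)*(k)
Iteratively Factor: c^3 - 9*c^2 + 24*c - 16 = (c - 4)*(c^2 - 5*c + 4) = (c - 4)^2*(c - 1)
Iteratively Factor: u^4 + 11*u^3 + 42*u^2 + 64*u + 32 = (u + 2)*(u^3 + 9*u^2 + 24*u + 16) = (u + 2)*(u + 4)*(u^2 + 5*u + 4) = (u + 2)*(u + 4)^2*(u + 1)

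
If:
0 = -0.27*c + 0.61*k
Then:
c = 2.25925925925926*k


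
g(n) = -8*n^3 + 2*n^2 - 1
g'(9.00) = -1908.00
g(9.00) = -5671.00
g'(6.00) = -840.00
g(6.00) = -1657.00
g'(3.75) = -322.50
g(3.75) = -394.75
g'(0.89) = -15.45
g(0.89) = -5.06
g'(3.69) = -312.03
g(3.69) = -375.72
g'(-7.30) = -1308.16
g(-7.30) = 3217.72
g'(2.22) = -109.40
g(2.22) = -78.67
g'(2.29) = -116.70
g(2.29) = -86.58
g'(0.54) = -4.84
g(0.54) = -1.68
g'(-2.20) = -124.96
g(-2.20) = 93.86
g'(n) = -24*n^2 + 4*n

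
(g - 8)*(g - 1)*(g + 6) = g^3 - 3*g^2 - 46*g + 48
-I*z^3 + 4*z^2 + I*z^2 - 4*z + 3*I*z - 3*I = (z - 1)*(z + 3*I)*(-I*z + 1)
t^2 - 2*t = t*(t - 2)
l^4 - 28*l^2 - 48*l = l*(l - 6)*(l + 2)*(l + 4)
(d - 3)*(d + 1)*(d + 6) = d^3 + 4*d^2 - 15*d - 18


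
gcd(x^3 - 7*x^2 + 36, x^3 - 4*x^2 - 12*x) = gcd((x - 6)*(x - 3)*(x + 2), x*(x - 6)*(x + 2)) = x^2 - 4*x - 12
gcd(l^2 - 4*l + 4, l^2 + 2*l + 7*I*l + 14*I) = 1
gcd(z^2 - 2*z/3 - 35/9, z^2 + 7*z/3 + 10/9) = z + 5/3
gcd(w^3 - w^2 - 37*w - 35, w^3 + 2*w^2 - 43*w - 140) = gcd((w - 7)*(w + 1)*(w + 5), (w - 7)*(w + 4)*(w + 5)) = w^2 - 2*w - 35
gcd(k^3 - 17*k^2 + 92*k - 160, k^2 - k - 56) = k - 8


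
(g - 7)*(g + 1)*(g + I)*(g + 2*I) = g^4 - 6*g^3 + 3*I*g^3 - 9*g^2 - 18*I*g^2 + 12*g - 21*I*g + 14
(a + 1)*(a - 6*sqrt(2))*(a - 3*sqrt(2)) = a^3 - 9*sqrt(2)*a^2 + a^2 - 9*sqrt(2)*a + 36*a + 36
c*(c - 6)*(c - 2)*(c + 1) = c^4 - 7*c^3 + 4*c^2 + 12*c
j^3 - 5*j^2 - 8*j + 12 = (j - 6)*(j - 1)*(j + 2)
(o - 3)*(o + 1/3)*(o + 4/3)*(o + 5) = o^4 + 11*o^3/3 - 101*o^2/9 - 217*o/9 - 20/3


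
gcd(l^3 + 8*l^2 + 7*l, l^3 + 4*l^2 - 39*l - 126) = l + 7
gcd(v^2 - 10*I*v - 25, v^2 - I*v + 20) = v - 5*I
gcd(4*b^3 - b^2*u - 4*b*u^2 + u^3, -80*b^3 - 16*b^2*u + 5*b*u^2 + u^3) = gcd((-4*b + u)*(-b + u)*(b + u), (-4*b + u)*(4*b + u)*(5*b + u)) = -4*b + u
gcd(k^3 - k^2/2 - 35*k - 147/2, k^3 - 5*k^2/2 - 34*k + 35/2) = k - 7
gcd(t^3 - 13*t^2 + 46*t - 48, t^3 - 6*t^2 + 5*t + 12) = t - 3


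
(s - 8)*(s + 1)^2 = s^3 - 6*s^2 - 15*s - 8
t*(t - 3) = t^2 - 3*t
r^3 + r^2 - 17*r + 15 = (r - 3)*(r - 1)*(r + 5)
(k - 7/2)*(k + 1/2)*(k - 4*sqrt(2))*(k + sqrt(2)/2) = k^4 - 7*sqrt(2)*k^3/2 - 3*k^3 - 23*k^2/4 + 21*sqrt(2)*k^2/2 + 49*sqrt(2)*k/8 + 12*k + 7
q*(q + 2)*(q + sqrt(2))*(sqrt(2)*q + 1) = sqrt(2)*q^4 + 2*sqrt(2)*q^3 + 3*q^3 + sqrt(2)*q^2 + 6*q^2 + 2*sqrt(2)*q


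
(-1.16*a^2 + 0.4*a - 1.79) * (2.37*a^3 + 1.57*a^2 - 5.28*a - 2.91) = -2.7492*a^5 - 0.8732*a^4 + 2.5105*a^3 - 1.5467*a^2 + 8.2872*a + 5.2089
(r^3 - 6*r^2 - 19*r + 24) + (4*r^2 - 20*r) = r^3 - 2*r^2 - 39*r + 24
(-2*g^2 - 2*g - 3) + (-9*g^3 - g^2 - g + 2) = -9*g^3 - 3*g^2 - 3*g - 1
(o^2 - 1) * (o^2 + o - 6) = o^4 + o^3 - 7*o^2 - o + 6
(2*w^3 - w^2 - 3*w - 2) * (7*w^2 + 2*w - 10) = 14*w^5 - 3*w^4 - 43*w^3 - 10*w^2 + 26*w + 20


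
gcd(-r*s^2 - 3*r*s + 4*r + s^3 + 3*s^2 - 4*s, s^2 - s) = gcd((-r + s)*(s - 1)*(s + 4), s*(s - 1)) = s - 1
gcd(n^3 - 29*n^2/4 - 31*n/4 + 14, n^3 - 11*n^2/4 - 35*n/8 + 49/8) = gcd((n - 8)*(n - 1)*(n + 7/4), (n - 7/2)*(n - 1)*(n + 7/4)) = n^2 + 3*n/4 - 7/4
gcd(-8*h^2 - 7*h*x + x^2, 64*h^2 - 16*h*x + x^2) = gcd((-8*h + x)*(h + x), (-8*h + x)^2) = -8*h + x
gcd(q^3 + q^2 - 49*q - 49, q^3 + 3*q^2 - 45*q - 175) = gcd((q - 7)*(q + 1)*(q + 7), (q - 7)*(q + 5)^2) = q - 7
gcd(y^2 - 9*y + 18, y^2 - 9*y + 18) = y^2 - 9*y + 18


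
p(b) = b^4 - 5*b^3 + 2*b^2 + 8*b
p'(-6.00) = -1420.00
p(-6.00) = 2400.00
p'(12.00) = 4808.00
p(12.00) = 12480.00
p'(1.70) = -8.90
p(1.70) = 3.17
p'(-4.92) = -851.16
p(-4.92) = 1190.48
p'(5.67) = 277.58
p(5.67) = 231.79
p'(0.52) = 6.59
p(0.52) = 4.07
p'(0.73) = 4.48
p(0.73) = 5.24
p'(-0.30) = 5.34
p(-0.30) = -2.08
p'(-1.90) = -81.19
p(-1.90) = 39.35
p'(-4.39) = -637.06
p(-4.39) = 797.86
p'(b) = 4*b^3 - 15*b^2 + 4*b + 8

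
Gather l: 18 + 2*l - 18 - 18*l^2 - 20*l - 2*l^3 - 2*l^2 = -2*l^3 - 20*l^2 - 18*l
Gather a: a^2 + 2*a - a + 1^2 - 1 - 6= a^2 + a - 6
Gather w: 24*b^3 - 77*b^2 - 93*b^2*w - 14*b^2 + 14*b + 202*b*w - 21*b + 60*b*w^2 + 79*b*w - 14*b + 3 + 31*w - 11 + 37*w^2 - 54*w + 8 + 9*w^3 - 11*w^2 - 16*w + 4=24*b^3 - 91*b^2 - 21*b + 9*w^3 + w^2*(60*b + 26) + w*(-93*b^2 + 281*b - 39) + 4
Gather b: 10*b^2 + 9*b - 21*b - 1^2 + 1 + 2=10*b^2 - 12*b + 2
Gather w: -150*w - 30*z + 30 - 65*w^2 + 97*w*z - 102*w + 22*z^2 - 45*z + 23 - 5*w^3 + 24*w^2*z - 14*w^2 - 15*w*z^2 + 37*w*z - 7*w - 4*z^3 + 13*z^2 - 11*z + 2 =-5*w^3 + w^2*(24*z - 79) + w*(-15*z^2 + 134*z - 259) - 4*z^3 + 35*z^2 - 86*z + 55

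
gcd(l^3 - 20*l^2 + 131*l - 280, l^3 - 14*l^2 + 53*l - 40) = l^2 - 13*l + 40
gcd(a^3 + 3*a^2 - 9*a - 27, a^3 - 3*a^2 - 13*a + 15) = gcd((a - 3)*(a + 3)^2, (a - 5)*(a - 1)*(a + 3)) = a + 3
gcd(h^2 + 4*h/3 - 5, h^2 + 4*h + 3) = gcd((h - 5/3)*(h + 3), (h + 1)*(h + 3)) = h + 3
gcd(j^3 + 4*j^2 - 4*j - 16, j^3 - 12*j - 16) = j + 2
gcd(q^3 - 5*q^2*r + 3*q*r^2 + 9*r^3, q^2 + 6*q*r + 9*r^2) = 1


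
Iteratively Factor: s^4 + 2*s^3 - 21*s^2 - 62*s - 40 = (s + 1)*(s^3 + s^2 - 22*s - 40) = (s + 1)*(s + 4)*(s^2 - 3*s - 10) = (s - 5)*(s + 1)*(s + 4)*(s + 2)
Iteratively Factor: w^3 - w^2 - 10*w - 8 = (w - 4)*(w^2 + 3*w + 2) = (w - 4)*(w + 2)*(w + 1)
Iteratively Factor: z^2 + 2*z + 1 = (z + 1)*(z + 1)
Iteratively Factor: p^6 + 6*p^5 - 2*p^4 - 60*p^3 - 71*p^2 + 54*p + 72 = (p - 3)*(p^5 + 9*p^4 + 25*p^3 + 15*p^2 - 26*p - 24) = (p - 3)*(p + 3)*(p^4 + 6*p^3 + 7*p^2 - 6*p - 8) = (p - 3)*(p + 1)*(p + 3)*(p^3 + 5*p^2 + 2*p - 8) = (p - 3)*(p + 1)*(p + 3)*(p + 4)*(p^2 + p - 2) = (p - 3)*(p - 1)*(p + 1)*(p + 3)*(p + 4)*(p + 2)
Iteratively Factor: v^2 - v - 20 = (v + 4)*(v - 5)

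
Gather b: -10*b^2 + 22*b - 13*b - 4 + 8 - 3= -10*b^2 + 9*b + 1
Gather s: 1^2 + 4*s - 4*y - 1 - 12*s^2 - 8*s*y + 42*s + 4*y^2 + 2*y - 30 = -12*s^2 + s*(46 - 8*y) + 4*y^2 - 2*y - 30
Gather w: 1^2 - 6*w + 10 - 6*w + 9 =20 - 12*w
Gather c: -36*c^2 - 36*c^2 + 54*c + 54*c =-72*c^2 + 108*c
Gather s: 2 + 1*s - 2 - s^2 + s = -s^2 + 2*s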